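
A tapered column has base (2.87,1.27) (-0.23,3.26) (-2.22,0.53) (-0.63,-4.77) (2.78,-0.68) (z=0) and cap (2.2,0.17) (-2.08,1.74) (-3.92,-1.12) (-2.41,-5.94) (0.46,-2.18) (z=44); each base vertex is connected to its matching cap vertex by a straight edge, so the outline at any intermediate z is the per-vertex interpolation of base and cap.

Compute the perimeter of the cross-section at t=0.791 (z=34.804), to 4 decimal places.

Perimeter at t=0.791: 20.4227

Cross-section at t=0.791: each vertex is (1-t)·p0[i] + t·p1[i].
  v1: (1-0.791)·(2.87,1.27) + 0.791·(2.2,0.17) = (2.3400,0.3999)
  v2: (1-0.791)·(-0.23,3.26) + 0.791·(-2.08,1.74) = (-1.6934,2.0577)
  v3: (1-0.791)·(-2.22,0.53) + 0.791·(-3.92,-1.12) = (-3.5647,-0.7752)
  v4: (1-0.791)·(-0.63,-4.77) + 0.791·(-2.41,-5.94) = (-2.0380,-5.6955)
  v5: (1-0.791)·(2.78,-0.68) + 0.791·(0.46,-2.18) = (0.9449,-1.8665)
Perimeter = Σ |v_{i+1} − v_i|:
  edge 1→2: √(-4.0334² + 1.6578²) = 4.3608 (running 4.3608)
  edge 2→3: √(-1.8713² + -2.8328²) = 3.3951 (running 7.7559)
  edge 3→4: √(1.5267² + -4.9203²) = 5.1517 (running 12.9076)
  edge 4→5: √(2.9829² + 3.8290²) = 4.8537 (running 17.7613)
  edge 5→1: √(1.3952² + 2.2664²) = 2.6614 (running 20.4227)
Perimeter = 20.4227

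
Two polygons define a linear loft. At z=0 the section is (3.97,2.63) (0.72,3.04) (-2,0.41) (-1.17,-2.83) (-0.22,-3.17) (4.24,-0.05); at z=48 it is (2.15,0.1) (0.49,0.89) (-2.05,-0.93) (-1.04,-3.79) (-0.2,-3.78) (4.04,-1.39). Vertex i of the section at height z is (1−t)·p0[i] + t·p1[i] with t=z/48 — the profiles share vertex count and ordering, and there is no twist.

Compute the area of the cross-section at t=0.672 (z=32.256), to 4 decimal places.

Cross-section at t=0.672: each vertex is (1-t)·p0[i] + t·p1[i].
  v1: (1-0.672)·(3.97,2.63) + 0.672·(2.15,0.1) = (2.7470,0.9298)
  v2: (1-0.672)·(0.72,3.04) + 0.672·(0.49,0.89) = (0.5654,1.5952)
  v3: (1-0.672)·(-2,0.41) + 0.672·(-2.05,-0.93) = (-2.0336,-0.4905)
  v4: (1-0.672)·(-1.17,-2.83) + 0.672·(-1.04,-3.79) = (-1.0826,-3.4751)
  v5: (1-0.672)·(-0.22,-3.17) + 0.672·(-0.2,-3.78) = (-0.2066,-3.5799)
  v6: (1-0.672)·(4.24,-0.05) + 0.672·(4.04,-1.39) = (4.1056,-0.9505)
Shoelace sum Σ(x_i·y_{i+1} − x_{i+1}·y_i):
  i=1: 2.7470·1.5952 − 0.5654·0.9298 = +3.8562 (running +3.8562)
  i=2: 0.5654·-0.4905 − -2.0336·1.5952 = +2.9667 (running +6.8228)
  i=3: -2.0336·-3.4751 − -1.0826·-0.4905 = +6.5360 (running +13.3588)
  i=4: -1.0826·-3.5799 − -0.2066·-3.4751 = +3.1579 (running +16.5168)
  i=5: -0.2066·-0.9505 − 4.1056·-3.5799 = +14.8941 (running +31.4108)
  i=6: 4.1056·0.9298 − 2.7470·-0.9505 = +6.4285 (running +37.8393)
Area = |Σ|/2 = |37.8393|/2 = 18.9197

Area at t=0.672: 18.9197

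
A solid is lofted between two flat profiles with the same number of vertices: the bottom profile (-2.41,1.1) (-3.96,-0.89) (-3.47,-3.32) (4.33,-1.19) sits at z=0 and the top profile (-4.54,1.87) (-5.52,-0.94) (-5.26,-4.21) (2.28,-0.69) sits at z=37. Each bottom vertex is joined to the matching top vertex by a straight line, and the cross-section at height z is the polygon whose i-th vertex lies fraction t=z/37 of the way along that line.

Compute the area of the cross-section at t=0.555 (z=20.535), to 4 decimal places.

Cross-section at t=0.555: each vertex is (1-t)·p0[i] + t·p1[i].
  v1: (1-0.555)·(-2.41,1.1) + 0.555·(-4.54,1.87) = (-3.5922,1.5274)
  v2: (1-0.555)·(-3.96,-0.89) + 0.555·(-5.52,-0.94) = (-4.8258,-0.9178)
  v3: (1-0.555)·(-3.47,-3.32) + 0.555·(-5.26,-4.21) = (-4.4634,-3.8140)
  v4: (1-0.555)·(4.33,-1.19) + 0.555·(2.28,-0.69) = (3.1922,-0.9125)
Shoelace sum Σ(x_i·y_{i+1} − x_{i+1}·y_i):
  i=1: -3.5922·-0.9178 − -4.8258·1.5274 = +10.6674 (running +10.6674)
  i=2: -4.8258·-3.8140 − -4.4634·-0.9178 = +14.3090 (running +24.9764)
  i=3: -4.4634·-0.9125 − 3.1922·-3.8140 = +16.2480 (running +41.2244)
  i=4: 3.1922·1.5274 − -3.5922·-0.9125 = +1.5978 (running +42.8222)
Area = |Σ|/2 = |42.8222|/2 = 21.4111

Area at t=0.555: 21.4111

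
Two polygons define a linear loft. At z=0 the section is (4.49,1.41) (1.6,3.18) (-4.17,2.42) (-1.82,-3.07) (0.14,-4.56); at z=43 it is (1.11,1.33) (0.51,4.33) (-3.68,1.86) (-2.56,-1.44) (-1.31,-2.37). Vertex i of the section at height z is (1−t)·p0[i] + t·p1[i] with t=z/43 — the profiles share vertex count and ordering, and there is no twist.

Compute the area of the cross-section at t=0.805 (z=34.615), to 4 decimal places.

Area at t=0.805: 21.5632

Cross-section at t=0.805: each vertex is (1-t)·p0[i] + t·p1[i].
  v1: (1-0.805)·(4.49,1.41) + 0.805·(1.11,1.33) = (1.7691,1.3456)
  v2: (1-0.805)·(1.6,3.18) + 0.805·(0.51,4.33) = (0.7226,4.1058)
  v3: (1-0.805)·(-4.17,2.42) + 0.805·(-3.68,1.86) = (-3.7755,1.9692)
  v4: (1-0.805)·(-1.82,-3.07) + 0.805·(-2.56,-1.44) = (-2.4157,-1.7578)
  v5: (1-0.805)·(0.14,-4.56) + 0.805·(-1.31,-2.37) = (-1.0272,-2.7971)
Shoelace sum Σ(x_i·y_{i+1} − x_{i+1}·y_i):
  i=1: 1.7691·4.1058 − 0.7226·1.3456 = +6.2912 (running +6.2912)
  i=2: 0.7226·1.9692 − -3.7755·4.1058 = +16.9243 (running +23.2155)
  i=3: -3.7755·-1.7578 − -2.4157·1.9692 = +11.3938 (running +34.6094)
  i=4: -2.4157·-2.7971 − -1.0272·-1.7578 = +4.9511 (running +39.5605)
  i=5: -1.0272·1.3456 − 1.7691·-2.7971 = +3.5660 (running +43.1265)
Area = |Σ|/2 = |43.1265|/2 = 21.5632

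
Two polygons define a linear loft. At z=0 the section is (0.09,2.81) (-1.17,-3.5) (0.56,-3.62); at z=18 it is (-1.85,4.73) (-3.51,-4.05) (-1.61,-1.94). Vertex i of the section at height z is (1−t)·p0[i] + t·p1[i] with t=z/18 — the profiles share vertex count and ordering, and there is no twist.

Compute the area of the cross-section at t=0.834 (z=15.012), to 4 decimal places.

Area at t=0.834: 6.4471

Cross-section at t=0.834: each vertex is (1-t)·p0[i] + t·p1[i].
  v1: (1-0.834)·(0.09,2.81) + 0.834·(-1.85,4.73) = (-1.5280,4.4113)
  v2: (1-0.834)·(-1.17,-3.5) + 0.834·(-3.51,-4.05) = (-3.1216,-3.9587)
  v3: (1-0.834)·(0.56,-3.62) + 0.834·(-1.61,-1.94) = (-1.2498,-2.2189)
Shoelace sum Σ(x_i·y_{i+1} − x_{i+1}·y_i):
  i=1: -1.5280·-3.9587 − -3.1216·4.4113 = +19.8188 (running +19.8188)
  i=2: -3.1216·-2.2189 − -1.2498·-3.9587 = +1.9789 (running +21.7977)
  i=3: -1.2498·4.4113 − -1.5280·-2.2189 = -8.9035 (running +12.8942)
Area = |Σ|/2 = |12.8942|/2 = 6.4471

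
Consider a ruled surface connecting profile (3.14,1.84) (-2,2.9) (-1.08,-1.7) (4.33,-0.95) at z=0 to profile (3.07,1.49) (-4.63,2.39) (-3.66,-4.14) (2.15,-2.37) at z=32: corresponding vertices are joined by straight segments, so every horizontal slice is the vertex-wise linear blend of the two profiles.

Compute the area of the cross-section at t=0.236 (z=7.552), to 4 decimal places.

Area at t=0.236: 22.7599

Cross-section at t=0.236: each vertex is (1-t)·p0[i] + t·p1[i].
  v1: (1-0.236)·(3.14,1.84) + 0.236·(3.07,1.49) = (3.1235,1.7574)
  v2: (1-0.236)·(-2,2.9) + 0.236·(-4.63,2.39) = (-2.6207,2.7796)
  v3: (1-0.236)·(-1.08,-1.7) + 0.236·(-3.66,-4.14) = (-1.6889,-2.2758)
  v4: (1-0.236)·(4.33,-0.95) + 0.236·(2.15,-2.37) = (3.8155,-1.2851)
Shoelace sum Σ(x_i·y_{i+1} − x_{i+1}·y_i):
  i=1: 3.1235·2.7796 − -2.6207·1.7574 = +13.2877 (running +13.2877)
  i=2: -2.6207·-2.2758 − -1.6889·2.7796 = +10.6587 (running +23.9465)
  i=3: -1.6889·-1.2851 − 3.8155·-2.2758 = +10.8539 (running +34.8004)
  i=4: 3.8155·1.7574 − 3.1235·-1.2851 = +10.7194 (running +45.5198)
Area = |Σ|/2 = |45.5198|/2 = 22.7599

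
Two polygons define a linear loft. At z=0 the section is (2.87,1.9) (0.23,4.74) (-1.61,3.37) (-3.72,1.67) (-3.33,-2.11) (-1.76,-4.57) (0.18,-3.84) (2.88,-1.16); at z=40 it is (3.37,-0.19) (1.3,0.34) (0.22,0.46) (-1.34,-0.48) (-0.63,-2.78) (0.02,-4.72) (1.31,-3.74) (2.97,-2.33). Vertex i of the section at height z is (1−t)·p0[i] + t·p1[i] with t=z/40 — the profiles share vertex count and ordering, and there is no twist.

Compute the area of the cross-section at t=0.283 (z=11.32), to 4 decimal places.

Area at t=0.283: 32.9953

Cross-section at t=0.283: each vertex is (1-t)·p0[i] + t·p1[i].
  v1: (1-0.283)·(2.87,1.9) + 0.283·(3.37,-0.19) = (3.0115,1.3085)
  v2: (1-0.283)·(0.23,4.74) + 0.283·(1.3,0.34) = (0.5328,3.4948)
  v3: (1-0.283)·(-1.61,3.37) + 0.283·(0.22,0.46) = (-1.0921,2.5465)
  v4: (1-0.283)·(-3.72,1.67) + 0.283·(-1.34,-0.48) = (-3.0465,1.0616)
  v5: (1-0.283)·(-3.33,-2.11) + 0.283·(-0.63,-2.78) = (-2.5659,-2.2996)
  v6: (1-0.283)·(-1.76,-4.57) + 0.283·(0.02,-4.72) = (-1.2563,-4.6125)
  v7: (1-0.283)·(0.18,-3.84) + 0.283·(1.31,-3.74) = (0.4998,-3.8117)
  v8: (1-0.283)·(2.88,-1.16) + 0.283·(2.97,-2.33) = (2.9055,-1.4911)
Shoelace sum Σ(x_i·y_{i+1} − x_{i+1}·y_i):
  i=1: 3.0115·3.4948 − 0.5328·1.3085 = +9.8274 (running +9.8274)
  i=2: 0.5328·2.5465 − -1.0921·3.4948 = +5.1735 (running +15.0009)
  i=3: -1.0921·1.0616 − -3.0465·2.5465 = +6.5984 (running +21.5993)
  i=4: -3.0465·-2.2996 − -2.5659·1.0616 = +9.7295 (running +31.3288)
  i=5: -2.5659·-4.6125 − -1.2563·-2.2996 = +8.9462 (running +40.2750)
  i=6: -1.2563·-3.8117 − 0.4998·-4.6125 = +7.0937 (running +47.3687)
  i=7: 0.4998·-1.4911 − 2.9055·-3.8117 = +10.3295 (running +57.6982)
  i=8: 2.9055·1.3085 − 3.0115·-1.4911 = +8.2924 (running +65.9906)
Area = |Σ|/2 = |65.9906|/2 = 32.9953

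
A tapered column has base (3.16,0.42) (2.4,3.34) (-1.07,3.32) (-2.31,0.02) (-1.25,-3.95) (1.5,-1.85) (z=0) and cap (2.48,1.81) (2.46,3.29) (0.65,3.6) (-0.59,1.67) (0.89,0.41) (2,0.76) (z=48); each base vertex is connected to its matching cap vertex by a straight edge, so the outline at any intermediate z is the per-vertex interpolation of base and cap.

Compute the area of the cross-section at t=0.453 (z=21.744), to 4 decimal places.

Cross-section at t=0.453: each vertex is (1-t)·p0[i] + t·p1[i].
  v1: (1-0.453)·(3.16,0.42) + 0.453·(2.48,1.81) = (2.8520,1.0497)
  v2: (1-0.453)·(2.4,3.34) + 0.453·(2.46,3.29) = (2.4272,3.3173)
  v3: (1-0.453)·(-1.07,3.32) + 0.453·(0.65,3.6) = (-0.2908,3.4468)
  v4: (1-0.453)·(-2.31,0.02) + 0.453·(-0.59,1.67) = (-1.5308,0.7674)
  v5: (1-0.453)·(-1.25,-3.95) + 0.453·(0.89,0.41) = (-0.2806,-1.9749)
  v6: (1-0.453)·(1.5,-1.85) + 0.453·(2,0.76) = (1.7265,-0.6677)
Shoelace sum Σ(x_i·y_{i+1} − x_{i+1}·y_i):
  i=1: 2.8520·3.3173 − 2.4272·1.0497 = +6.9132 (running +6.9132)
  i=2: 2.4272·3.4468 − -0.2908·3.3173 = +9.3309 (running +16.2441)
  i=3: -0.2908·0.7674 − -1.5308·3.4468 = +5.0534 (running +21.2975)
  i=4: -1.5308·-1.9749 − -0.2806·0.7674 = +3.2386 (running +24.5361)
  i=5: -0.2806·-0.6677 − 1.7265·-1.9749 = +3.5970 (running +28.1331)
  i=6: 1.7265·1.0497 − 2.8520·-0.6677 = +3.7164 (running +31.8496)
Area = |Σ|/2 = |31.8496|/2 = 15.9248

Area at t=0.453: 15.9248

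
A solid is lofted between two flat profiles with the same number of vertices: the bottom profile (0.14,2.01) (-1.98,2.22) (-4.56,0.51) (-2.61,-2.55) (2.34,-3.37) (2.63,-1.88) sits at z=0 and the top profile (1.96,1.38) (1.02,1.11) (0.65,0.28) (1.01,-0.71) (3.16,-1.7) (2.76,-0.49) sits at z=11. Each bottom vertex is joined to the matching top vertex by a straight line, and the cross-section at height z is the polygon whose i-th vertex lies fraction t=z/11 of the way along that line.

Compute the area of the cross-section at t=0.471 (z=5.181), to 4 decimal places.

Area at t=0.471: 13.1457

Cross-section at t=0.471: each vertex is (1-t)·p0[i] + t·p1[i].
  v1: (1-0.471)·(0.14,2.01) + 0.471·(1.96,1.38) = (0.9972,1.7133)
  v2: (1-0.471)·(-1.98,2.22) + 0.471·(1.02,1.11) = (-0.5670,1.6972)
  v3: (1-0.471)·(-4.56,0.51) + 0.471·(0.65,0.28) = (-2.1061,0.4017)
  v4: (1-0.471)·(-2.61,-2.55) + 0.471·(1.01,-0.71) = (-0.9050,-1.6834)
  v5: (1-0.471)·(2.34,-3.37) + 0.471·(3.16,-1.7) = (2.7262,-2.5834)
  v6: (1-0.471)·(2.63,-1.88) + 0.471·(2.76,-0.49) = (2.6912,-1.2253)
Shoelace sum Σ(x_i·y_{i+1} − x_{i+1}·y_i):
  i=1: 0.9972·1.6972 − -0.5670·1.7133 = +2.6639 (running +2.6639)
  i=2: -0.5670·0.4017 − -2.1061·1.6972 = +3.3467 (running +6.0106)
  i=3: -2.1061·-1.6834 − -0.9050·0.4017 = +3.9088 (running +9.9194)
  i=4: -0.9050·-2.5834 − 2.7262·-1.6834 = +6.9272 (running +16.8466)
  i=5: 2.7262·-1.2253 − 2.6912·-2.5834 = +3.6121 (running +20.4587)
  i=6: 2.6912·1.7133 − 0.9972·-1.2253 = +5.8327 (running +26.2914)
Area = |Σ|/2 = |26.2914|/2 = 13.1457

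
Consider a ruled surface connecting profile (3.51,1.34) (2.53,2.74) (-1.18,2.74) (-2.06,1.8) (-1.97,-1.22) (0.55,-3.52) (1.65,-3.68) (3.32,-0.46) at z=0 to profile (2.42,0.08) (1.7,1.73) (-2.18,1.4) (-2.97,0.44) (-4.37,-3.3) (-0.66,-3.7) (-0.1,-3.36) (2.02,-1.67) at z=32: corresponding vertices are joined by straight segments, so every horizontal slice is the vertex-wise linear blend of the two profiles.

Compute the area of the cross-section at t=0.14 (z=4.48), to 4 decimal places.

Cross-section at t=0.14: each vertex is (1-t)·p0[i] + t·p1[i].
  v1: (1-0.14)·(3.51,1.34) + 0.14·(2.42,0.08) = (3.3574,1.1636)
  v2: (1-0.14)·(2.53,2.74) + 0.14·(1.7,1.73) = (2.4138,2.5986)
  v3: (1-0.14)·(-1.18,2.74) + 0.14·(-2.18,1.4) = (-1.3200,2.5524)
  v4: (1-0.14)·(-2.06,1.8) + 0.14·(-2.97,0.44) = (-2.1874,1.6096)
  v5: (1-0.14)·(-1.97,-1.22) + 0.14·(-4.37,-3.3) = (-2.3060,-1.5112)
  v6: (1-0.14)·(0.55,-3.52) + 0.14·(-0.66,-3.7) = (0.3806,-3.5452)
  v7: (1-0.14)·(1.65,-3.68) + 0.14·(-0.1,-3.36) = (1.4050,-3.6352)
  v8: (1-0.14)·(3.32,-0.46) + 0.14·(2.02,-1.67) = (3.1380,-0.6294)
Shoelace sum Σ(x_i·y_{i+1} − x_{i+1}·y_i):
  i=1: 3.3574·2.5986 − 2.4138·1.1636 = +5.9158 (running +5.9158)
  i=2: 2.4138·2.5524 − -1.3200·2.5986 = +9.5911 (running +15.5070)
  i=3: -1.3200·1.6096 − -2.1874·2.5524 = +3.4584 (running +18.9654)
  i=4: -2.1874·-1.5112 − -2.3060·1.6096 = +7.0173 (running +25.9828)
  i=5: -2.3060·-3.5452 − 0.3806·-1.5112 = +8.7504 (running +34.7332)
  i=6: 0.3806·-3.6352 − 1.4050·-3.5452 = +3.5974 (running +38.3306)
  i=7: 1.4050·-0.6294 − 3.1380·-3.6352 = +10.5230 (running +48.8536)
  i=8: 3.1380·1.1636 − 3.3574·-0.6294 = +5.7645 (running +54.6181)
Area = |Σ|/2 = |54.6181|/2 = 27.3090

Area at t=0.14: 27.3090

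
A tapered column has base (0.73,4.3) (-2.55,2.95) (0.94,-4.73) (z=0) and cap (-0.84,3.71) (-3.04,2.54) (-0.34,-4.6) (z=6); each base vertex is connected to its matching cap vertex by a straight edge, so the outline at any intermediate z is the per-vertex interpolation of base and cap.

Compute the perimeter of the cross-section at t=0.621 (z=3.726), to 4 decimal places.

Cross-section at t=0.621: each vertex is (1-t)·p0[i] + t·p1[i].
  v1: (1-0.621)·(0.73,4.3) + 0.621·(-0.84,3.71) = (-0.2450,3.9336)
  v2: (1-0.621)·(-2.55,2.95) + 0.621·(-3.04,2.54) = (-2.8543,2.6954)
  v3: (1-0.621)·(0.94,-4.73) + 0.621·(-0.34,-4.6) = (0.1451,-4.6493)
Perimeter = Σ |v_{i+1} − v_i|:
  edge 1→2: √(-2.6093² + -1.2382²) = 2.8882 (running 2.8882)
  edge 2→3: √(2.9994² + -7.3447²) = 7.9335 (running 10.8217)
  edge 3→1: √(-0.3901² + 8.5829²) = 8.5917 (running 19.4135)
Perimeter = 19.4135

Perimeter at t=0.621: 19.4135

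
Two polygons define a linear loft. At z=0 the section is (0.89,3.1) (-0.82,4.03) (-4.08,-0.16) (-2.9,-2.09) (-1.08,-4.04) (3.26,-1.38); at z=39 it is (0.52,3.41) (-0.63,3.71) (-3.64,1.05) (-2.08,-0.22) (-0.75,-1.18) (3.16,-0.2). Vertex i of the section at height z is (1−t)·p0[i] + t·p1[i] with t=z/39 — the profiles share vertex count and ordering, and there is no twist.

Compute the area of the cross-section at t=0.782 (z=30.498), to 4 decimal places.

Area at t=0.782: 21.4049

Cross-section at t=0.782: each vertex is (1-t)·p0[i] + t·p1[i].
  v1: (1-0.782)·(0.89,3.1) + 0.782·(0.52,3.41) = (0.6007,3.3424)
  v2: (1-0.782)·(-0.82,4.03) + 0.782·(-0.63,3.71) = (-0.6714,3.7798)
  v3: (1-0.782)·(-4.08,-0.16) + 0.782·(-3.64,1.05) = (-3.7359,0.7862)
  v4: (1-0.782)·(-2.9,-2.09) + 0.782·(-2.08,-0.22) = (-2.2588,-0.6277)
  v5: (1-0.782)·(-1.08,-4.04) + 0.782·(-0.75,-1.18) = (-0.8219,-1.8035)
  v6: (1-0.782)·(3.26,-1.38) + 0.782·(3.16,-0.2) = (3.1818,-0.4572)
Shoelace sum Σ(x_i·y_{i+1} − x_{i+1}·y_i):
  i=1: 0.6007·3.7798 − -0.6714·3.3424 = +4.5145 (running +4.5145)
  i=2: -0.6714·0.7862 − -3.7359·3.7798 = +13.5930 (running +18.1075)
  i=3: -3.7359·-0.6277 − -2.2588·0.7862 = +4.1208 (running +22.2283)
  i=4: -2.2588·-1.8035 − -0.8219·-0.6277 = +3.5577 (running +25.7860)
  i=5: -0.8219·-0.4572 − 3.1818·-1.8035 = +6.1141 (running +31.9002)
  i=6: 3.1818·3.3424 − 0.6007·-0.4572 = +10.9096 (running +42.8097)
Area = |Σ|/2 = |42.8097|/2 = 21.4049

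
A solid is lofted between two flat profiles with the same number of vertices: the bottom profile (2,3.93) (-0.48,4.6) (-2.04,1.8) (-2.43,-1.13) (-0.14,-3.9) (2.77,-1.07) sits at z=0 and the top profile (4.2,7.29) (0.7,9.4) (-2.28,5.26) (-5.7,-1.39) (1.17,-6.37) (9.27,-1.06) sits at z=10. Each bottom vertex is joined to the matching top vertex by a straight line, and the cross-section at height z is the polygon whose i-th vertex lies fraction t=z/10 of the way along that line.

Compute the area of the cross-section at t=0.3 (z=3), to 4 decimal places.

Cross-section at t=0.3: each vertex is (1-t)·p0[i] + t·p1[i].
  v1: (1-0.3)·(2,3.93) + 0.3·(4.2,7.29) = (2.6600,4.9380)
  v2: (1-0.3)·(-0.48,4.6) + 0.3·(0.7,9.4) = (-0.1260,6.0400)
  v3: (1-0.3)·(-2.04,1.8) + 0.3·(-2.28,5.26) = (-2.1120,2.8380)
  v4: (1-0.3)·(-2.43,-1.13) + 0.3·(-5.7,-1.39) = (-3.4110,-1.2080)
  v5: (1-0.3)·(-0.14,-3.9) + 0.3·(1.17,-6.37) = (0.2530,-4.6410)
  v6: (1-0.3)·(2.77,-1.07) + 0.3·(9.27,-1.06) = (4.7200,-1.0670)
Shoelace sum Σ(x_i·y_{i+1} − x_{i+1}·y_i):
  i=1: 2.6600·6.0400 − -0.1260·4.9380 = +16.6886 (running +16.6886)
  i=2: -0.1260·2.8380 − -2.1120·6.0400 = +12.3989 (running +29.0875)
  i=3: -2.1120·-1.2080 − -3.4110·2.8380 = +12.2317 (running +41.3192)
  i=4: -3.4110·-4.6410 − 0.2530·-1.2080 = +16.1361 (running +57.4553)
  i=5: 0.2530·-1.0670 − 4.7200·-4.6410 = +21.6356 (running +79.0908)
  i=6: 4.7200·4.9380 − 2.6600·-1.0670 = +26.1456 (running +105.2364)
Area = |Σ|/2 = |105.2364|/2 = 52.6182

Area at t=0.3: 52.6182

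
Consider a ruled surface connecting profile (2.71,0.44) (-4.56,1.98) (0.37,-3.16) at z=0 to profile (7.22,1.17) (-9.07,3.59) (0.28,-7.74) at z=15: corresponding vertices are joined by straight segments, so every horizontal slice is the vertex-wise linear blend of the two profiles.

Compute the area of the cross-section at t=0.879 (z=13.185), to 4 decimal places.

Area at t=0.879: 70.2111

Cross-section at t=0.879: each vertex is (1-t)·p0[i] + t·p1[i].
  v1: (1-0.879)·(2.71,0.44) + 0.879·(7.22,1.17) = (6.6743,1.0817)
  v2: (1-0.879)·(-4.56,1.98) + 0.879·(-9.07,3.59) = (-8.5243,3.3952)
  v3: (1-0.879)·(0.37,-3.16) + 0.879·(0.28,-7.74) = (0.2909,-7.1858)
Shoelace sum Σ(x_i·y_{i+1} − x_{i+1}·y_i):
  i=1: 6.6743·3.3952 − -8.5243·1.0817 = +31.8810 (running +31.8810)
  i=2: -8.5243·-7.1858 − 0.2909·3.3952 = +60.2664 (running +92.1473)
  i=3: 0.2909·1.0817 − 6.6743·-7.1858 = +48.2749 (running +140.4222)
Area = |Σ|/2 = |140.4222|/2 = 70.2111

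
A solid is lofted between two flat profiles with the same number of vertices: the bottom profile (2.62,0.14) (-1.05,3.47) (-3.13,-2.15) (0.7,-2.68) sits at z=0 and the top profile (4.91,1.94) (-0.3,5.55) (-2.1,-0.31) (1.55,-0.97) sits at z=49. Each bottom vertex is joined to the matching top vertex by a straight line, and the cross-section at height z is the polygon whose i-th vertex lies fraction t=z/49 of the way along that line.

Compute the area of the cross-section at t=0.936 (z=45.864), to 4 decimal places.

Area at t=0.936: 24.5841

Cross-section at t=0.936: each vertex is (1-t)·p0[i] + t·p1[i].
  v1: (1-0.936)·(2.62,0.14) + 0.936·(4.91,1.94) = (4.7634,1.8248)
  v2: (1-0.936)·(-1.05,3.47) + 0.936·(-0.3,5.55) = (-0.3480,5.4169)
  v3: (1-0.936)·(-3.13,-2.15) + 0.936·(-2.1,-0.31) = (-2.1659,-0.4278)
  v4: (1-0.936)·(0.7,-2.68) + 0.936·(1.55,-0.97) = (1.4956,-1.0794)
Shoelace sum Σ(x_i·y_{i+1} − x_{i+1}·y_i):
  i=1: 4.7634·5.4169 − -0.3480·1.8248 = +26.4380 (running +26.4380)
  i=2: -0.3480·-0.4278 − -2.1659·5.4169 = +11.8814 (running +38.3194)
  i=3: -2.1659·-1.0794 − 1.4956·-0.4278 = +2.9777 (running +41.2971)
  i=4: 1.4956·1.8248 − 4.7634·-1.0794 = +7.8710 (running +49.1682)
Area = |Σ|/2 = |49.1682|/2 = 24.5841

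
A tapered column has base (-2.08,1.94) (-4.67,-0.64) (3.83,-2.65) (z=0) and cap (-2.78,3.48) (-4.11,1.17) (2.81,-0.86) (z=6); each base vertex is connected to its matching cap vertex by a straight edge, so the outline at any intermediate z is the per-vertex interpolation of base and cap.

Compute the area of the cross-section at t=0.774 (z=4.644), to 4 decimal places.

Area at t=0.774: 10.2624

Cross-section at t=0.774: each vertex is (1-t)·p0[i] + t·p1[i].
  v1: (1-0.774)·(-2.08,1.94) + 0.774·(-2.78,3.48) = (-2.6218,3.1320)
  v2: (1-0.774)·(-4.67,-0.64) + 0.774·(-4.11,1.17) = (-4.2366,0.7609)
  v3: (1-0.774)·(3.83,-2.65) + 0.774·(2.81,-0.86) = (3.0405,-1.2645)
Shoelace sum Σ(x_i·y_{i+1} − x_{i+1}·y_i):
  i=1: -2.6218·0.7609 − -4.2366·3.1320 = +11.2737 (running +11.2737)
  i=2: -4.2366·-1.2645 − 3.0405·0.7609 = +3.0436 (running +14.3174)
  i=3: 3.0405·3.1320 − -2.6218·-1.2645 = +6.2074 (running +20.5248)
Area = |Σ|/2 = |20.5248|/2 = 10.2624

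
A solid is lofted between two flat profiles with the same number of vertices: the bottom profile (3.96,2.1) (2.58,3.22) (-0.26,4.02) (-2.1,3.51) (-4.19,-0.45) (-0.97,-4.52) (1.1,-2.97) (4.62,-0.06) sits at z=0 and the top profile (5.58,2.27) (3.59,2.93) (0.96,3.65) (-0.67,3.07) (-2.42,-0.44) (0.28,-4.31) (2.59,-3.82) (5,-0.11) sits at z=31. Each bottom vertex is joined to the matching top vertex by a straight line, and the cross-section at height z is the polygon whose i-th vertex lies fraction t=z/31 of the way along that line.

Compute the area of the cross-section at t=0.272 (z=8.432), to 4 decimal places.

Area at t=0.272: 44.7110

Cross-section at t=0.272: each vertex is (1-t)·p0[i] + t·p1[i].
  v1: (1-0.272)·(3.96,2.1) + 0.272·(5.58,2.27) = (4.4006,2.1462)
  v2: (1-0.272)·(2.58,3.22) + 0.272·(3.59,2.93) = (2.8547,3.1411)
  v3: (1-0.272)·(-0.26,4.02) + 0.272·(0.96,3.65) = (0.0718,3.9194)
  v4: (1-0.272)·(-2.1,3.51) + 0.272·(-0.67,3.07) = (-1.7110,3.3903)
  v5: (1-0.272)·(-4.19,-0.45) + 0.272·(-2.42,-0.44) = (-3.7086,-0.4473)
  v6: (1-0.272)·(-0.97,-4.52) + 0.272·(0.28,-4.31) = (-0.6300,-4.4629)
  v7: (1-0.272)·(1.1,-2.97) + 0.272·(2.59,-3.82) = (1.5053,-3.2012)
  v8: (1-0.272)·(4.62,-0.06) + 0.272·(5,-0.11) = (4.7234,-0.0736)
Shoelace sum Σ(x_i·y_{i+1} − x_{i+1}·y_i):
  i=1: 4.4006·3.1411 − 2.8547·2.1462 = +7.6960 (running +7.6960)
  i=2: 2.8547·3.9194 − 0.0718·3.1411 = +10.9630 (running +18.6590)
  i=3: 0.0718·3.3903 − -1.7110·3.9194 = +6.9497 (running +25.6088)
  i=4: -1.7110·-0.4473 − -3.7086·3.3903 = +13.3385 (running +38.9473)
  i=5: -3.7086·-4.4629 − -0.6300·-0.4473 = +16.2691 (running +55.2164)
  i=6: -0.6300·-3.2012 − 1.5053·-4.4629 = +8.7346 (running +63.9510)
  i=7: 1.5053·-0.0736 − 4.7234·-3.2012 = +15.0096 (running +78.9606)
  i=8: 4.7234·2.1462 − 4.4006·-0.0736 = +10.4614 (running +89.4220)
Area = |Σ|/2 = |89.4220|/2 = 44.7110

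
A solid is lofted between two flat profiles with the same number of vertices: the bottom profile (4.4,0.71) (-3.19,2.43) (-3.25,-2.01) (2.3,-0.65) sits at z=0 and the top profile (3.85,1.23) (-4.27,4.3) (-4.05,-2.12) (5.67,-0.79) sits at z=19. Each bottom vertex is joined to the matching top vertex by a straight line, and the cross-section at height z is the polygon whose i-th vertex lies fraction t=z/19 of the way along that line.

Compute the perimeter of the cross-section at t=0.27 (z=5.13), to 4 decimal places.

Cross-section at t=0.27: each vertex is (1-t)·p0[i] + t·p1[i].
  v1: (1-0.27)·(4.4,0.71) + 0.27·(3.85,1.23) = (4.2515,0.8504)
  v2: (1-0.27)·(-3.19,2.43) + 0.27·(-4.27,4.3) = (-3.4816,2.9349)
  v3: (1-0.27)·(-3.25,-2.01) + 0.27·(-4.05,-2.12) = (-3.4660,-2.0397)
  v4: (1-0.27)·(2.3,-0.65) + 0.27·(5.67,-0.79) = (3.2099,-0.6878)
Perimeter = Σ |v_{i+1} − v_i|:
  edge 1→2: √(-7.7331² + 2.0845²) = 8.0091 (running 8.0091)
  edge 2→3: √(0.0156² + -4.9746²) = 4.9746 (running 12.9837)
  edge 3→4: √(6.6759² + 1.3519²) = 6.8114 (running 19.7952)
  edge 4→1: √(1.0416² + 1.5382²) = 1.8577 (running 21.6528)
Perimeter = 21.6528

Perimeter at t=0.27: 21.6528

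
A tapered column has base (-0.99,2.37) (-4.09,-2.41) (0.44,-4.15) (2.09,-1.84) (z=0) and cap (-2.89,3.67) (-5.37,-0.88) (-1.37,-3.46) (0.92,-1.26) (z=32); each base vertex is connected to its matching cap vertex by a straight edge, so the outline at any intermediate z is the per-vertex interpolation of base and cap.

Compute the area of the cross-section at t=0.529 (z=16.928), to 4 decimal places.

Area at t=0.529: 21.3928

Cross-section at t=0.529: each vertex is (1-t)·p0[i] + t·p1[i].
  v1: (1-0.529)·(-0.99,2.37) + 0.529·(-2.89,3.67) = (-1.9951,3.0577)
  v2: (1-0.529)·(-4.09,-2.41) + 0.529·(-5.37,-0.88) = (-4.7671,-1.6006)
  v3: (1-0.529)·(0.44,-4.15) + 0.529·(-1.37,-3.46) = (-0.5175,-3.7850)
  v4: (1-0.529)·(2.09,-1.84) + 0.529·(0.92,-1.26) = (1.4711,-1.5332)
Shoelace sum Σ(x_i·y_{i+1} − x_{i+1}·y_i):
  i=1: -1.9951·-1.6006 − -4.7671·3.0577 = +17.7698 (running +17.7698)
  i=2: -4.7671·-3.7850 − -0.5175·-1.6006 = +17.2152 (running +34.9850)
  i=3: -0.5175·-1.5332 − 1.4711·-3.7850 = +6.3614 (running +41.3464)
  i=4: 1.4711·3.0577 − -1.9951·-1.5332 = +1.4392 (running +42.7857)
Area = |Σ|/2 = |42.7857|/2 = 21.3928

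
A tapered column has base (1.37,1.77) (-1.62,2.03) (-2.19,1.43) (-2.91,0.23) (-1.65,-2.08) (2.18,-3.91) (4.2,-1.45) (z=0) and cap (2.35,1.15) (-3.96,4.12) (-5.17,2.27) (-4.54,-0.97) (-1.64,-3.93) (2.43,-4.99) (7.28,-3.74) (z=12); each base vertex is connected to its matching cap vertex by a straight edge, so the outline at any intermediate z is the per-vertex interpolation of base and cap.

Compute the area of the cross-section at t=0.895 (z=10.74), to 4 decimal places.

Cross-section at t=0.895: each vertex is (1-t)·p0[i] + t·p1[i].
  v1: (1-0.895)·(1.37,1.77) + 0.895·(2.35,1.15) = (2.2471,1.2151)
  v2: (1-0.895)·(-1.62,2.03) + 0.895·(-3.96,4.12) = (-3.7143,3.9005)
  v3: (1-0.895)·(-2.19,1.43) + 0.895·(-5.17,2.27) = (-4.8571,2.1818)
  v4: (1-0.895)·(-2.91,0.23) + 0.895·(-4.54,-0.97) = (-4.3689,-0.8440)
  v5: (1-0.895)·(-1.65,-2.08) + 0.895·(-1.64,-3.93) = (-1.6410,-3.7358)
  v6: (1-0.895)·(2.18,-3.91) + 0.895·(2.43,-4.99) = (2.4038,-4.8766)
  v7: (1-0.895)·(4.2,-1.45) + 0.895·(7.28,-3.74) = (6.9566,-3.4996)
Shoelace sum Σ(x_i·y_{i+1} − x_{i+1}·y_i):
  i=1: 2.2471·3.9005 − -3.7143·1.2151 = +13.2782 (running +13.2782)
  i=2: -3.7143·2.1818 − -4.8571·3.9005 = +10.8415 (running +24.1197)
  i=3: -4.8571·-0.8440 − -4.3689·2.1818 = +13.6313 (running +37.7510)
  i=4: -4.3689·-3.7358 − -1.6410·-0.8440 = +14.9359 (running +52.6869)
  i=5: -1.6410·-4.8766 − 2.4038·-3.7358 = +16.9826 (running +69.6695)
  i=6: 2.4038·-3.4996 − 6.9566·-4.8766 = +25.5125 (running +95.1820)
  i=7: 6.9566·1.2151 − 2.2471·-3.4996 = +16.3168 (running +111.4988)
Area = |Σ|/2 = |111.4988|/2 = 55.7494

Area at t=0.895: 55.7494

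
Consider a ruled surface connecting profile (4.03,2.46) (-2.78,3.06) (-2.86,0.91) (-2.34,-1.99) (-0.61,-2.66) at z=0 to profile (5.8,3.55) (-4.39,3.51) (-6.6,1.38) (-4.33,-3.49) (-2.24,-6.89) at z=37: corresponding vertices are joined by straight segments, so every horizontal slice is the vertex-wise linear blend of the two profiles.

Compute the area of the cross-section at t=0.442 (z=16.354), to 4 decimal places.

Cross-section at t=0.442: each vertex is (1-t)·p0[i] + t·p1[i].
  v1: (1-0.442)·(4.03,2.46) + 0.442·(5.8,3.55) = (4.8123,2.9418)
  v2: (1-0.442)·(-2.78,3.06) + 0.442·(-4.39,3.51) = (-3.4916,3.2589)
  v3: (1-0.442)·(-2.86,0.91) + 0.442·(-6.6,1.38) = (-4.5131,1.1177)
  v4: (1-0.442)·(-2.34,-1.99) + 0.442·(-4.33,-3.49) = (-3.2196,-2.6530)
  v5: (1-0.442)·(-0.61,-2.66) + 0.442·(-2.24,-6.89) = (-1.3305,-4.5297)
Shoelace sum Σ(x_i·y_{i+1} − x_{i+1}·y_i):
  i=1: 4.8123·3.2589 − -3.4916·2.9418 = +25.9545 (running +25.9545)
  i=2: -3.4916·1.1177 − -4.5131·3.2589 = +10.8050 (running +36.7595)
  i=3: -4.5131·-2.6530 − -3.2196·1.1177 = +15.5719 (running +52.3313)
  i=4: -3.2196·-4.5297 − -1.3305·-2.6530 = +11.0539 (running +63.3852)
  i=5: -1.3305·2.9418 − 4.8123·-4.5297 = +17.8843 (running +81.2696)
Area = |Σ|/2 = |81.2696|/2 = 40.6348

Area at t=0.442: 40.6348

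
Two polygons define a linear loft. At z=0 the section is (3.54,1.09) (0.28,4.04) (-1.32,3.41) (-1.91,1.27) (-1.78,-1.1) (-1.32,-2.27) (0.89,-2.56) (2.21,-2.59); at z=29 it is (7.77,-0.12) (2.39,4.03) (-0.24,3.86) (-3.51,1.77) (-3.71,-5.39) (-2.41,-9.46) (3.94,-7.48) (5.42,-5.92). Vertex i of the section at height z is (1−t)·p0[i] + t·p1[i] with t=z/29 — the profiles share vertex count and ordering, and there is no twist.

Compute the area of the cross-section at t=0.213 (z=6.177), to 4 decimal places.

Area at t=0.213: 38.6503

Cross-section at t=0.213: each vertex is (1-t)·p0[i] + t·p1[i].
  v1: (1-0.213)·(3.54,1.09) + 0.213·(7.77,-0.12) = (4.4410,0.8323)
  v2: (1-0.213)·(0.28,4.04) + 0.213·(2.39,4.03) = (0.7294,4.0379)
  v3: (1-0.213)·(-1.32,3.41) + 0.213·(-0.24,3.86) = (-1.0900,3.5059)
  v4: (1-0.213)·(-1.91,1.27) + 0.213·(-3.51,1.77) = (-2.2508,1.3765)
  v5: (1-0.213)·(-1.78,-1.1) + 0.213·(-3.71,-5.39) = (-2.1911,-2.0138)
  v6: (1-0.213)·(-1.32,-2.27) + 0.213·(-2.41,-9.46) = (-1.5522,-3.8015)
  v7: (1-0.213)·(0.89,-2.56) + 0.213·(3.94,-7.48) = (1.5396,-3.6080)
  v8: (1-0.213)·(2.21,-2.59) + 0.213·(5.42,-5.92) = (2.8937,-3.2993)
Shoelace sum Σ(x_i·y_{i+1} − x_{i+1}·y_i):
  i=1: 4.4410·4.0379 − 0.7294·0.8323 = +17.3251 (running +17.3251)
  i=2: 0.7294·3.5059 − -1.0900·4.0379 = +6.9584 (running +24.2834)
  i=3: -1.0900·1.3765 − -2.2508·3.5059 = +6.3906 (running +30.6741)
  i=4: -2.2508·-2.0138 − -2.1911·1.3765 = +7.5486 (running +38.2227)
  i=5: -2.1911·-3.8015 − -1.5522·-2.0138 = +5.2036 (running +43.4264)
  i=6: -1.5522·-3.6080 − 1.5396·-3.8015 = +11.4531 (running +54.8795)
  i=7: 1.5396·-3.2993 − 2.8937·-3.6080 = +5.3607 (running +60.2402)
  i=8: 2.8937·0.8323 − 4.4410·-3.2993 = +17.0605 (running +77.3007)
Area = |Σ|/2 = |77.3007|/2 = 38.6503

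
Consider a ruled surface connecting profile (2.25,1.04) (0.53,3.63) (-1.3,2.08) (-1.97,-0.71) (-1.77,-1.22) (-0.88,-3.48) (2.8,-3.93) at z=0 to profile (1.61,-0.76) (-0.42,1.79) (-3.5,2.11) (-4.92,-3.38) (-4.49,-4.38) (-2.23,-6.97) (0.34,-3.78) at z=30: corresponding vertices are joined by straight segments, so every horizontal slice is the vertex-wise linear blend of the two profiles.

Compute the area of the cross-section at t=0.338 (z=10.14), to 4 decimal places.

Cross-section at t=0.338: each vertex is (1-t)·p0[i] + t·p1[i].
  v1: (1-0.338)·(2.25,1.04) + 0.338·(1.61,-0.76) = (2.0337,0.4316)
  v2: (1-0.338)·(0.53,3.63) + 0.338·(-0.42,1.79) = (0.2089,3.0081)
  v3: (1-0.338)·(-1.3,2.08) + 0.338·(-3.5,2.11) = (-2.0436,2.0901)
  v4: (1-0.338)·(-1.97,-0.71) + 0.338·(-4.92,-3.38) = (-2.9671,-1.6125)
  v5: (1-0.338)·(-1.77,-1.22) + 0.338·(-4.49,-4.38) = (-2.6894,-2.2881)
  v6: (1-0.338)·(-0.88,-3.48) + 0.338·(-2.23,-6.97) = (-1.3363,-4.6596)
  v7: (1-0.338)·(2.8,-3.93) + 0.338·(0.34,-3.78) = (1.9685,-3.8793)
Shoelace sum Σ(x_i·y_{i+1} − x_{i+1}·y_i):
  i=1: 2.0337·3.0081 − 0.2089·0.4316 = +6.0273 (running +6.0273)
  i=2: 0.2089·2.0901 − -2.0436·3.0081 = +6.5839 (running +12.6113)
  i=3: -2.0436·-1.6125 − -2.9671·2.0901 = +9.4969 (running +22.1081)
  i=4: -2.9671·-2.2881 − -2.6894·-1.6125 = +2.4525 (running +24.5606)
  i=5: -2.6894·-4.6596 − -1.3363·-2.2881 = +9.4738 (running +34.0344)
  i=6: -1.3363·-3.8793 − 1.9685·-4.6596 = +14.3565 (running +48.3909)
  i=7: 1.9685·0.4316 − 2.0337·-3.8793 = +8.7389 (running +57.1298)
Area = |Σ|/2 = |57.1298|/2 = 28.5649

Area at t=0.338: 28.5649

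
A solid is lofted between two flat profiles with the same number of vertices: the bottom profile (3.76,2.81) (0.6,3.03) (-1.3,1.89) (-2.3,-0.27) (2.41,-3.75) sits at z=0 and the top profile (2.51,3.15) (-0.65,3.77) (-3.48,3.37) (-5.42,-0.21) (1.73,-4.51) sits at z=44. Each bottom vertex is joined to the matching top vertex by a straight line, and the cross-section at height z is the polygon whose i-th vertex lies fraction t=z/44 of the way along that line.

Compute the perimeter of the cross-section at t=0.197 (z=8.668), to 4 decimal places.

Perimeter at t=0.197: 21.4242

Cross-section at t=0.197: each vertex is (1-t)·p0[i] + t·p1[i].
  v1: (1-0.197)·(3.76,2.81) + 0.197·(2.51,3.15) = (3.5137,2.8770)
  v2: (1-0.197)·(0.6,3.03) + 0.197·(-0.65,3.77) = (0.3537,3.1758)
  v3: (1-0.197)·(-1.3,1.89) + 0.197·(-3.48,3.37) = (-1.7295,2.1816)
  v4: (1-0.197)·(-2.3,-0.27) + 0.197·(-5.42,-0.21) = (-2.9146,-0.2582)
  v5: (1-0.197)·(2.41,-3.75) + 0.197·(1.73,-4.51) = (2.2760,-3.8997)
Perimeter = Σ |v_{i+1} − v_i|:
  edge 1→2: √(-3.1600² + 0.2988²) = 3.1741 (running 3.1741)
  edge 2→3: √(-2.0832² + -0.9942²) = 2.3083 (running 5.4824)
  edge 3→4: √(-1.1852² + -2.4397²) = 2.7124 (running 8.1948)
  edge 4→5: √(5.1907² + -3.6415²) = 6.3407 (running 14.5354)
  edge 5→1: √(1.2377² + 6.7767²) = 6.8888 (running 21.4242)
Perimeter = 21.4242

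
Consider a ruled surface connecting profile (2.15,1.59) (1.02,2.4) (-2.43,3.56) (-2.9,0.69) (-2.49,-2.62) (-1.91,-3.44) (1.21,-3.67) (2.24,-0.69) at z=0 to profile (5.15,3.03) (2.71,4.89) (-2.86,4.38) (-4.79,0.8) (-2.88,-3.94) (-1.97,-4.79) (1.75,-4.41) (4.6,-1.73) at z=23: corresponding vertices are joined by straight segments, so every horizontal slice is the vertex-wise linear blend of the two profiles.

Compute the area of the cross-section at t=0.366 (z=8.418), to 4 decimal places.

Area at t=0.366: 42.7543

Cross-section at t=0.366: each vertex is (1-t)·p0[i] + t·p1[i].
  v1: (1-0.366)·(2.15,1.59) + 0.366·(5.15,3.03) = (3.2480,2.1170)
  v2: (1-0.366)·(1.02,2.4) + 0.366·(2.71,4.89) = (1.6385,3.3113)
  v3: (1-0.366)·(-2.43,3.56) + 0.366·(-2.86,4.38) = (-2.5874,3.8601)
  v4: (1-0.366)·(-2.9,0.69) + 0.366·(-4.79,0.8) = (-3.5917,0.7303)
  v5: (1-0.366)·(-2.49,-2.62) + 0.366·(-2.88,-3.94) = (-2.6327,-3.1031)
  v6: (1-0.366)·(-1.91,-3.44) + 0.366·(-1.97,-4.79) = (-1.9320,-3.9341)
  v7: (1-0.366)·(1.21,-3.67) + 0.366·(1.75,-4.41) = (1.4076,-3.9408)
  v8: (1-0.366)·(2.24,-0.69) + 0.366·(4.6,-1.73) = (3.1038,-1.0706)
Shoelace sum Σ(x_i·y_{i+1} − x_{i+1}·y_i):
  i=1: 3.2480·3.3113 − 1.6385·2.1170 = +7.2864 (running +7.2864)
  i=2: 1.6385·3.8601 − -2.5874·3.3113 = +14.8927 (running +22.1790)
  i=3: -2.5874·0.7303 − -3.5917·3.8601 = +11.9751 (running +34.1541)
  i=4: -3.5917·-3.1031 − -2.6327·0.7303 = +13.0682 (running +47.2223)
  i=5: -2.6327·-3.9341 − -1.9320·-3.1031 = +4.3624 (running +51.5847)
  i=6: -1.9320·-3.9408 − 1.4076·-3.9341 = +13.1513 (running +64.7360)
  i=7: 1.4076·-1.0706 − 3.1038·-3.9408 = +10.7243 (running +75.4604)
  i=8: 3.1038·2.1170 − 3.2480·-1.0706 = +10.0482 (running +85.5086)
Area = |Σ|/2 = |85.5086|/2 = 42.7543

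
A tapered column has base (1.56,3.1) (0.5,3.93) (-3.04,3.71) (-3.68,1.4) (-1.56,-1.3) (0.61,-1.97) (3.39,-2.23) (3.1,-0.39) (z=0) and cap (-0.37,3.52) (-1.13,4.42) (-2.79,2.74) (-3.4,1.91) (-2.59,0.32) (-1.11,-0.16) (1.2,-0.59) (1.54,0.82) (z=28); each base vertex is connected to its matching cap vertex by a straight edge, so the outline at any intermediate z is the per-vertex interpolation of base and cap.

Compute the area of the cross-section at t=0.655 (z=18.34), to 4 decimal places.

Area at t=0.655: 18.9867

Cross-section at t=0.655: each vertex is (1-t)·p0[i] + t·p1[i].
  v1: (1-0.655)·(1.56,3.1) + 0.655·(-0.37,3.52) = (0.2959,3.3751)
  v2: (1-0.655)·(0.5,3.93) + 0.655·(-1.13,4.42) = (-0.5676,4.2510)
  v3: (1-0.655)·(-3.04,3.71) + 0.655·(-2.79,2.74) = (-2.8762,3.0747)
  v4: (1-0.655)·(-3.68,1.4) + 0.655·(-3.4,1.91) = (-3.4966,1.7340)
  v5: (1-0.655)·(-1.56,-1.3) + 0.655·(-2.59,0.32) = (-2.2347,-0.2389)
  v6: (1-0.655)·(0.61,-1.97) + 0.655·(-1.11,-0.16) = (-0.5166,-0.7844)
  v7: (1-0.655)·(3.39,-2.23) + 0.655·(1.2,-0.59) = (1.9555,-1.1558)
  v8: (1-0.655)·(3.1,-0.39) + 0.655·(1.54,0.82) = (2.0782,0.4026)
Shoelace sum Σ(x_i·y_{i+1} − x_{i+1}·y_i):
  i=1: 0.2959·4.2510 − -0.5676·3.3751 = +3.1735 (running +3.1735)
  i=2: -0.5676·3.0747 − -2.8762·4.2510 = +10.4815 (running +13.6550)
  i=3: -2.8762·1.7340 − -3.4966·3.0747 = +5.7633 (running +19.4182)
  i=4: -3.4966·-0.2389 − -2.2347·1.7340 = +4.7103 (running +24.1286)
  i=5: -2.2347·-0.7844 − -0.5166·-0.2389 = +1.6296 (running +25.7581)
  i=6: -0.5166·-1.1558 − 1.9555·-0.7844 = +2.1311 (running +27.8893)
  i=7: 1.9555·0.4026 − 2.0782·-1.1558 = +3.1892 (running +31.0784)
  i=8: 2.0782·3.3751 − 0.2959·0.4026 = +6.8950 (running +37.9735)
Area = |Σ|/2 = |37.9735|/2 = 18.9867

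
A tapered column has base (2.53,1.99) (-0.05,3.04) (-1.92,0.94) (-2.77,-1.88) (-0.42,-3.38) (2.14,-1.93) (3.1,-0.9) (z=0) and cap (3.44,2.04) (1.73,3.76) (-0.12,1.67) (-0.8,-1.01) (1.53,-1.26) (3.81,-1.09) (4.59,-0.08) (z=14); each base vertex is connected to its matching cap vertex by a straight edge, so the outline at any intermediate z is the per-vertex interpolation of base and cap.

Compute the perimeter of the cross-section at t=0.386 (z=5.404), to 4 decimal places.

Perimeter at t=0.386: 17.5296

Cross-section at t=0.386: each vertex is (1-t)·p0[i] + t·p1[i].
  v1: (1-0.386)·(2.53,1.99) + 0.386·(3.44,2.04) = (2.8813,2.0093)
  v2: (1-0.386)·(-0.05,3.04) + 0.386·(1.73,3.76) = (0.6371,3.3179)
  v3: (1-0.386)·(-1.92,0.94) + 0.386·(-0.12,1.67) = (-1.2252,1.2218)
  v4: (1-0.386)·(-2.77,-1.88) + 0.386·(-0.8,-1.01) = (-2.0096,-1.5442)
  v5: (1-0.386)·(-0.42,-3.38) + 0.386·(1.53,-1.26) = (0.3327,-2.5617)
  v6: (1-0.386)·(2.14,-1.93) + 0.386·(3.81,-1.09) = (2.7846,-1.6058)
  v7: (1-0.386)·(3.1,-0.9) + 0.386·(4.59,-0.08) = (3.6751,-0.5835)
Perimeter = Σ |v_{i+1} − v_i|:
  edge 1→2: √(-2.2442² + 1.3086²) = 2.5979 (running 2.5979)
  edge 2→3: √(-1.8623² + -2.0961²) = 2.8039 (running 5.4018)
  edge 3→4: √(-0.7844² + -2.7660²) = 2.8750 (running 8.2768)
  edge 4→5: √(2.3423² + -1.0175²) = 2.5537 (running 10.8305)
  edge 5→6: √(2.4519² + 0.9559²) = 2.6317 (running 13.4622)
  edge 6→7: √(0.8905² + 1.0223²) = 1.3558 (running 14.8180)
  edge 7→1: √(-0.7939² + 2.5928²) = 2.7116 (running 17.5296)
Perimeter = 17.5296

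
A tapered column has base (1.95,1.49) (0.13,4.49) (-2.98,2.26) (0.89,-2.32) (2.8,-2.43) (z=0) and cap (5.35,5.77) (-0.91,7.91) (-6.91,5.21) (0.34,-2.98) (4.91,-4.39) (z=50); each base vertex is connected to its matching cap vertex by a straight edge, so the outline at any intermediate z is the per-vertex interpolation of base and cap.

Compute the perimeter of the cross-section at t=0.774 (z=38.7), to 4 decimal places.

Perimeter at t=0.774: 34.3890

Cross-section at t=0.774: each vertex is (1-t)·p0[i] + t·p1[i].
  v1: (1-0.774)·(1.95,1.49) + 0.774·(5.35,5.77) = (4.5816,4.8027)
  v2: (1-0.774)·(0.13,4.49) + 0.774·(-0.91,7.91) = (-0.6750,7.1371)
  v3: (1-0.774)·(-2.98,2.26) + 0.774·(-6.91,5.21) = (-6.0218,4.5433)
  v4: (1-0.774)·(0.89,-2.32) + 0.774·(0.34,-2.98) = (0.4643,-2.8308)
  v5: (1-0.774)·(2.8,-2.43) + 0.774·(4.91,-4.39) = (4.4331,-3.9470)
Perimeter = Σ |v_{i+1} − v_i|:
  edge 1→2: √(-5.2566² + 2.3344²) = 5.7516 (running 5.7516)
  edge 2→3: √(-5.3469² + -2.5938²) = 5.9428 (running 11.6944)
  edge 3→4: √(6.4861² + -7.3741²) = 9.8208 (running 21.5151)
  edge 4→5: √(3.9688² + -1.1162²) = 4.1228 (running 25.6379)
  edge 5→1: √(0.1485² + 8.7498²) = 8.7510 (running 34.3890)
Perimeter = 34.3890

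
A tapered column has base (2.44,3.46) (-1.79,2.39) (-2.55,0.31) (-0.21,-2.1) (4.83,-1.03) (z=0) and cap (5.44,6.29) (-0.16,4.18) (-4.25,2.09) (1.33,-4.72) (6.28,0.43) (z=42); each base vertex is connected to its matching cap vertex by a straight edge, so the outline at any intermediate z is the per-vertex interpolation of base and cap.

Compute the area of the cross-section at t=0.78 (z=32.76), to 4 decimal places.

Area at t=0.78: 53.6400

Cross-section at t=0.78: each vertex is (1-t)·p0[i] + t·p1[i].
  v1: (1-0.78)·(2.44,3.46) + 0.78·(5.44,6.29) = (4.7800,5.6674)
  v2: (1-0.78)·(-1.79,2.39) + 0.78·(-0.16,4.18) = (-0.5186,3.7862)
  v3: (1-0.78)·(-2.55,0.31) + 0.78·(-4.25,2.09) = (-3.8760,1.6984)
  v4: (1-0.78)·(-0.21,-2.1) + 0.78·(1.33,-4.72) = (0.9912,-4.1436)
  v5: (1-0.78)·(4.83,-1.03) + 0.78·(6.28,0.43) = (5.9610,0.1088)
Shoelace sum Σ(x_i·y_{i+1} − x_{i+1}·y_i):
  i=1: 4.7800·3.7862 − -0.5186·5.6674 = +21.0371 (running +21.0371)
  i=2: -0.5186·1.6984 − -3.8760·3.7862 = +13.7945 (running +34.8317)
  i=3: -3.8760·-4.1436 − 0.9912·1.6984 = +14.3771 (running +49.2088)
  i=4: 0.9912·0.1088 − 5.9610·-4.1436 = +24.8078 (running +74.0167)
  i=5: 5.9610·5.6674 − 4.7800·0.1088 = +33.2633 (running +107.2800)
Area = |Σ|/2 = |107.2800|/2 = 53.6400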